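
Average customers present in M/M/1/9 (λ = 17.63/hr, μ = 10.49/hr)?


ρ = 17.63/10.49 = 1.6806
L = ρ[1 − (K+1)ρ^K + Kρ^(K+1)] / [(1−ρ)(1−ρ^(K+1))]
Numerator: 1.6806·(1 − 10·106.977247 + 9·179.791121) = 923.260114
Denominator: (-0.6806)·(-178.791121) = 121.693861
L = 923.260114/121.693861 = 7.5867

Final: 7.5867


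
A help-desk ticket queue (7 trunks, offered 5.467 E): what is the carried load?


B(7,5.467) = 0.150365 (Erlang-B)
Carried load = a(1 − B) = 5.467·(1 − 0.150365) = 5.467·0.849635 = 4.6450 E

Final: 4.6450 Erlangs


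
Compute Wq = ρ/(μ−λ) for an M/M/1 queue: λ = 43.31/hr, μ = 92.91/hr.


ρ = 43.31/92.91 = 0.4662
Wq = ρ/(μ−λ) = 0.4662/(92.91 − 43.31) = 0.4662/49.60 = 0.009398 hr

Final: 0.009398 hr


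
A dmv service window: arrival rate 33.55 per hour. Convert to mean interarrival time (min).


Mean interarrival time = 1/λ = 1/33.55 hour = 0.02981 hour
In minutes: 0.02981 × 60 = 1.7884 min

Final: 1.7884 min


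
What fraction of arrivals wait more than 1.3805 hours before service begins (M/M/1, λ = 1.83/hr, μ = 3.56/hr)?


ρ = 1.83/3.56 = 0.5140
P(Wq > t) = ρ·e^{−(μ−λ)t} = 0.5140·e^{−2.3883}
= 0.5140·0.091789 = 0.047184

Final: 0.047184


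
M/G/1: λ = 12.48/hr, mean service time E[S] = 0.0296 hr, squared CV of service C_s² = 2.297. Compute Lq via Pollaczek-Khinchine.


ρ = λ·E[S] = 12.48·0.0296 = 0.3694
Lq = ρ²(1+C_s²)/(2(1−ρ)) = 0.1365·(1+2.297)/(2·0.6306)
= 0.1365·3.2970/1.2612 = 0.35674

Final: 0.35674


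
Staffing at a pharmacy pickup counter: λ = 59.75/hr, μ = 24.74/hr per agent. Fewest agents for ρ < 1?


Stability requires cμ > λ ⇔ c > λ/μ.
λ/μ = 59.75/24.74 = 2.4151
Minimum integer c = ⌊2.4151⌋ + 1 = 3
Check: 3·24.74 = 74.22 > 59.75, while 2·24.74 = 49.48 ≤ 59.75

Final: 3 servers


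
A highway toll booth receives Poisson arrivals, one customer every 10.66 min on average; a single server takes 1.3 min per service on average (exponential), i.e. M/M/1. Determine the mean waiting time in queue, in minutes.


λ = 60/10.66 = 5.6285 /hr
μ = 60/1.3 = 46.1538 /hr
ρ = λ/μ = 5.6285/46.1538 = 0.1220
Wq = ρ/(μ−λ) = 0.1220/(46.1538−5.6285) = 0.003009 hr
In minutes: 0.003009·60 = 0.1806 min

Final: 0.1806 min


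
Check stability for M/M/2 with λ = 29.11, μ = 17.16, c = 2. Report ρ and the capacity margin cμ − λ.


Total capacity cμ = 2·17.16 = 34.32/hr
ρ = λ/(cμ) = 29.11/34.32 = 0.8482
Stable ⇔ ρ < 1: YES
Spare capacity = cμ − λ = 34.32 − 29.11 = 5.21/hr

Final: ρ = 0.8482; stable; margin = 5.21/hr


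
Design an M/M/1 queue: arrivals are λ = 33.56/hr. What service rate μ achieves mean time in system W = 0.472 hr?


W = 1/(μ−λ) ⇒ μ − λ = 1/W = 1/0.472 = 2.1186
μ = λ + 1/W = 33.56 + 2.1186 = 35.6786 per hr

Final: 35.6786 /hr


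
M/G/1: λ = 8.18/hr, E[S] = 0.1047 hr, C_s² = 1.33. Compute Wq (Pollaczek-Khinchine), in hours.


ρ = λ·E[S] = 8.18·0.1047 = 0.8564
E[S²] = E[S]²(1+C_s²) = 0.1047²·(1+1.33) = 0.025542
Wq = λ·E[S²]/(2(1−ρ)) = 8.18·0.025542/(2·0.1436) = 0.72771 hr

Final: 0.72771 hr


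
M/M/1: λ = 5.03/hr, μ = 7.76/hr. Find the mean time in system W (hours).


W = 1/(μ−λ) = 1/(7.76 − 5.03) = 1/2.73 = 0.3663 hr

Final: 0.3663 hr


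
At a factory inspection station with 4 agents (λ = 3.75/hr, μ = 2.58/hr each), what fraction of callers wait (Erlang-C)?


a = λ/μ = 1.4535; ρ = a/4 = 0.3634
P₀ = 0.231820 (from M/M/c formula)
C(c,a) = [a^c/(c!(1−ρ))]·P₀ = [4.46320/(24·0.6366)]·0.231820
= 0.29211·0.231820 = 0.067717

Final: 0.067717


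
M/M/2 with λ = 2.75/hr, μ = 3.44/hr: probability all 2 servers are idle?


a = λ/μ = 2.75/3.44 = 0.7994; ρ = a/c = 0.3997
Σ_{k=0}^{1} a^k/k! (terms k=0..1) = 1.00000 + 0.79942 = 1.79942
Tail: a^2/(2!(1−ρ)) = 0.63907/(2·0.6003) = 0.53230
P₀ = 1/(1.79942 + 0.53230) = 1/2.33172 = 0.428868

Final: 0.428868


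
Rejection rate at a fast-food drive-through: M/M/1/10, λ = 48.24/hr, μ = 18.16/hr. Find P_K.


ρ = λ/μ = 48.24/18.16 = 2.6564
P_K = (1−ρ)ρ^K/(1−ρ^(K+1)) = (-1.6564·17495.024277)/(1 − 46473.566692)
= -28978.542415/-46472.566692 = 0.623562

Final: 0.623562


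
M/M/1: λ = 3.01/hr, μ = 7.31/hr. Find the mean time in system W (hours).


W = 1/(μ−λ) = 1/(7.31 − 3.01) = 1/4.30 = 0.2326 hr

Final: 0.2326 hr


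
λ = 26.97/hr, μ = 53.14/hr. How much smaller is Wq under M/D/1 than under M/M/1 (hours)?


ρ = 26.97/53.14 = 0.5075
Wq(M/M/1) = ρ/(μ−λ) = 0.5075/26.17 = 0.01939 hr
Wq(M/D/1) = ρ/(2(μ−λ)) = 0.009697 hr
Savings = 0.01939 − 0.009697 = 0.009697 hr

Final: 0.009697 hr


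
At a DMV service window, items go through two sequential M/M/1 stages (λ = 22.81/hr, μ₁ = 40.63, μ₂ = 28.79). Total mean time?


Each node sees arrival rate λ = 22.81/hr (tandem ⇒ throughput preserved).
W₁ = 1/(μ₁−λ) = 1/(40.63−22.81) = 0.05612 hr
W₂ = 1/(μ₂−λ) = 1/(28.79−22.81) = 0.16722 hr
W_total = W₁ + W₂ = 0.05612 + 0.16722 = 0.22334 hr

Final: 0.22334 hr


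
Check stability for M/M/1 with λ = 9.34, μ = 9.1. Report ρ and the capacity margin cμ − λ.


Total capacity cμ = 1·9.1 = 9.10/hr
ρ = λ/(cμ) = 9.34/9.10 = 1.0264
Stable ⇔ ρ < 1: NO
Spare capacity = cμ − λ = 9.10 − 9.34 = -0.24/hr

Final: ρ = 1.0264; unstable; margin = -0.24/hr


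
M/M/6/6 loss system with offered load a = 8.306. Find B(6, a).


B(c,a) = (a^c/c!) / Σ_{k=0}^{c} a^k/k!
a^6/6! = 456.056935
Σ terms (k=0..6): 1.00000 + 8.30600 + 34.49482 + 95.50465 + 198.31541 + 329.44156 + 456.05694 = 1123.119379
B = 456.056935/1123.119379 = 0.406063

Final: 0.406063


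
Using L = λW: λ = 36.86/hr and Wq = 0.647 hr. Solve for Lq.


Lq = λWq = 36.86·0.647 = 23.8484

Final: 23.8484


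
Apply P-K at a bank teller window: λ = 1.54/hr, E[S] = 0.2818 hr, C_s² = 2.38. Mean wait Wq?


ρ = λ·E[S] = 1.54·0.2818 = 0.4340
E[S²] = E[S]²(1+C_s²) = 0.2818²·(1+2.38) = 0.268410
Wq = λ·E[S²]/(2(1−ρ)) = 1.54·0.268410/(2·0.5660) = 0.36513 hr

Final: 0.36513 hr


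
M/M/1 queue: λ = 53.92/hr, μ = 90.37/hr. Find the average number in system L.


ρ = λ/μ = 53.92/90.37 = 0.5967
L = ρ/(1−ρ) = 0.5967/(1 − 0.5967) = 0.5967/0.4033 = 1.4793

Final: 1.4793


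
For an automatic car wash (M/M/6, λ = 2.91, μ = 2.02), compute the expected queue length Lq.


a = λ/μ = 1.4406; ρ = a/6 = 0.2401
P₀ = 0.236741
Lq = P₀·a^c·ρ / (c!·(1−ρ)²) = 0.236741·8.93819·0.2401/(720·0.57745)
= 0.001222

Final: 0.001222


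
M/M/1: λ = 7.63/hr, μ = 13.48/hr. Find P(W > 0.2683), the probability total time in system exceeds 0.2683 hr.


W ~ Exponential(μ−λ) for M/M/1.
μ − λ = 13.48 − 7.63 = 5.8500
P(W > t) = e^{−(μ−λ)t} = e^{−1.5696} = 0.208138

Final: 0.208138


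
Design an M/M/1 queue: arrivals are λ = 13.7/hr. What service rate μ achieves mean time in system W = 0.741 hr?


W = 1/(μ−λ) ⇒ μ − λ = 1/W = 1/0.741 = 1.3495
μ = λ + 1/W = 13.7 + 1.3495 = 15.0495 per hr

Final: 15.0495 /hr


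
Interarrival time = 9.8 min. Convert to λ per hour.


λ = 1/(interarrival time) in consistent units.
1 hour = 60 min, so λ = 60/9.8 = 6.1224 per hour

Final: 6.1224 /hr


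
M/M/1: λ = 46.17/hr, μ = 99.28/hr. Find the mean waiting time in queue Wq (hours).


ρ = 46.17/99.28 = 0.4650
Wq = ρ/(μ−λ) = 0.4650/(99.28 − 46.17) = 0.4650/53.11 = 0.008756 hr

Final: 0.008756 hr


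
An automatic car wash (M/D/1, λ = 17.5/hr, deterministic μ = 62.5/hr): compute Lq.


ρ = 17.5/62.5 = 0.2800
M/D/1: Lq = ρ²/(2(1−ρ)) = 0.07840/(2·0.7200) = 0.05444

Final: 0.05444


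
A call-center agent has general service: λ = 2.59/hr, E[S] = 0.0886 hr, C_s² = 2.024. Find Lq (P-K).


ρ = λ·E[S] = 2.59·0.0886 = 0.2295
Lq = ρ²(1+C_s²)/(2(1−ρ)) = 0.05266·(1+2.024)/(2·0.7705)
= 0.05266·3.0240/1.5411 = 0.10333

Final: 0.10333


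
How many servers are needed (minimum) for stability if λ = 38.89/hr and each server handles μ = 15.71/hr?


Stability requires cμ > λ ⇔ c > λ/μ.
λ/μ = 38.89/15.71 = 2.4755
Minimum integer c = ⌊2.4755⌋ + 1 = 3
Check: 3·15.71 = 47.13 > 38.89, while 2·15.71 = 31.42 ≤ 38.89

Final: 3 servers


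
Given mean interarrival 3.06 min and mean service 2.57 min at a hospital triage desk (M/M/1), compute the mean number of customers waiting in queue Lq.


λ = 60/3.06 = 19.6078 /hr
μ = 60/2.57 = 23.3463 /hr
ρ = λ/μ = 19.6078/23.3463 = 0.8399
Lq = ρ²/(1−ρ) = 0.7054/0.1601 = 4.4050

Final: 4.4050


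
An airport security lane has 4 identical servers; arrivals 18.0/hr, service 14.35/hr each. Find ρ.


ρ = λ/(cμ) = 18.0/(4·14.35) = 18.0/57.40 = 0.3136

Final: 0.3136


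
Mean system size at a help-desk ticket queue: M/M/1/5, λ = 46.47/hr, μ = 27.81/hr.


ρ = 46.47/27.81 = 1.6710
L = ρ[1 − (K+1)ρ^K + Kρ^(K+1)] / [(1−ρ)(1−ρ^(K+1))]
Numerator: 1.6710·(1 − 6·13.027420 + 5·21.768580) = 52.933992
Denominator: (-0.6710)·(-20.768580) = 13.935336
L = 52.933992/13.935336 = 3.7985

Final: 3.7985


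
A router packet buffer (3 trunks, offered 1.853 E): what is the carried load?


B(3,1.853) = 0.188343 (Erlang-B)
Carried load = a(1 − B) = 1.853·(1 − 0.188343) = 1.853·0.811657 = 1.5040 E

Final: 1.5040 Erlangs


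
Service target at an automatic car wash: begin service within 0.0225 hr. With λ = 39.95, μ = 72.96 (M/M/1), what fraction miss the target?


ρ = 39.95/72.96 = 0.5476
P(Wq > t) = ρ·e^{−(μ−λ)t} = 0.5476·e^{−0.7427}
= 0.5476·0.475816 = 0.260538

Final: 0.260538


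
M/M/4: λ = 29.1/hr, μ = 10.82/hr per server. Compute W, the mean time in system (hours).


a = 2.6895; ρ = 0.6724; P₀ = 0.058133
Lq = P₀·a^c·ρ/(c!(1−ρ)²) = 0.79378
Wq = Lq/λ = 0.79378/29.1 = 0.02728 hr
W = Wq + 1/μ = 0.02728 + 0.09242 = 0.11970 hr

Final: 0.11970 hr


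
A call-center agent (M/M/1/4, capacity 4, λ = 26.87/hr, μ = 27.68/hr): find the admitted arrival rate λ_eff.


ρ = 0.9707; P_K = (1−ρ)ρ^4/(1−ρ^5) = 0.188300
λ_eff = λ(1 − P_K) = 26.87·(1 − 0.188300) = 26.87·0.811700 = 21.8104 /hr

Final: 21.8104 /hr


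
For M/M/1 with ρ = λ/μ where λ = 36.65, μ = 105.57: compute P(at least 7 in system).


ρ = 36.65/105.57 = 0.3472
P(N ≥ n) = ρ^n = 0.3472^7 = 0.0006078

Final: 0.0006078


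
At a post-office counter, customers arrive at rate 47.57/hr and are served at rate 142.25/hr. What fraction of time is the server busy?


ρ = λ/μ = 47.57/142.25 = 0.3344

Final: 0.3344


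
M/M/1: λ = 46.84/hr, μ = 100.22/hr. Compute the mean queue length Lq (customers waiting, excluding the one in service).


ρ = 46.84/100.22 = 0.4674
Lq = ρ²/(1−ρ) = 0.2184/0.5326 = 0.4101

Final: 0.4101


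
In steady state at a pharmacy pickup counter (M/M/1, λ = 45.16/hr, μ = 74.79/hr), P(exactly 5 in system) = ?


ρ = 45.16/74.79 = 0.6038
P_n = (1−ρ)·ρ^n = (1 − 0.6038)·0.6038^5 = 0.3962·0.080270 = 0.031801

Final: 0.031801


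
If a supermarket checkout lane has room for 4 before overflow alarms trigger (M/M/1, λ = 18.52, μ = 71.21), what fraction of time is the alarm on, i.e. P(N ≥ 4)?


ρ = 18.52/71.21 = 0.2601
P(N ≥ n) = ρ^n = 0.2601^4 = 0.004575

Final: 0.004575


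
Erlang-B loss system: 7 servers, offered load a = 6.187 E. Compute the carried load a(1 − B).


B(7,6.187) = 0.197202 (Erlang-B)
Carried load = a(1 − B) = 6.187·(1 − 0.197202) = 6.187·0.802798 = 4.9669 E

Final: 4.9669 Erlangs


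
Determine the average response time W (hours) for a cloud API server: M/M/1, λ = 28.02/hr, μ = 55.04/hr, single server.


W = 1/(μ−λ) = 1/(55.04 − 28.02) = 1/27.02 = 0.03701 hr

Final: 0.03701 hr


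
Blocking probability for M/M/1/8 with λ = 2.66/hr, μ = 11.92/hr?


ρ = λ/μ = 2.66/11.92 = 0.2232
P_K = (1−ρ)ρ^K/(1−ρ^(K+1)) = (0.7768·0.000006150)/(1 − 0.000001372)
= 0.000004777/0.999999 = 0.000004777

Final: 0.000004777


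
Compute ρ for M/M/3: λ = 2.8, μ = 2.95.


ρ = λ/(cμ) = 2.8/(3·2.95) = 2.8/8.85 = 0.3164

Final: 0.3164


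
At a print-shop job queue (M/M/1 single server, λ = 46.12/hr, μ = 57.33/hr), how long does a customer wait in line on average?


ρ = 46.12/57.33 = 0.8045
Wq = ρ/(μ−λ) = 0.8045/(57.33 − 46.12) = 0.8045/11.21 = 0.07176 hr

Final: 0.07176 hr


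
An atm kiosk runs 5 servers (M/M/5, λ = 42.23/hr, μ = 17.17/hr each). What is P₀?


a = λ/μ = 42.23/17.17 = 2.4595; ρ = a/c = 0.4919
Σ_{k=0}^{4} a^k/k! (terms k=0..4) = 1.00000 + 2.45952 + 3.02463 + 2.47971 + 1.52473 = 10.48859
Tail: a^5/(5!(1−ρ)) = 90.00237/(120·0.5081) = 1.47614
P₀ = 1/(10.48859 + 1.47614) = 1/11.96472 = 0.083579

Final: 0.083579


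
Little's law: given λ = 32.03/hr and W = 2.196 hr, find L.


L = λW = 32.03·2.196 = 70.3379

Final: 70.3379


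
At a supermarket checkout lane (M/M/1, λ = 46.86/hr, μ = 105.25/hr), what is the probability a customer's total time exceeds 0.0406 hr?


W ~ Exponential(μ−λ) for M/M/1.
μ − λ = 105.25 − 46.86 = 58.3900
P(W > t) = e^{−(μ−λ)t} = e^{−2.3706} = 0.093421

Final: 0.093421


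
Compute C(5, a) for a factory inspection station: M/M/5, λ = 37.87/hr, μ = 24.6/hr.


a = λ/μ = 1.5394; ρ = a/5 = 0.3079
P₀ = 0.214110 (from M/M/c formula)
C(c,a) = [a^c/(c!(1−ρ))]·P₀ = [8.64572/(120·0.6921)]·0.214110
= 0.10410·0.214110 = 0.022288

Final: 0.022288


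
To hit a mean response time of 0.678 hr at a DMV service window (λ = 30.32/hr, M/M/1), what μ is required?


W = 1/(μ−λ) ⇒ μ − λ = 1/W = 1/0.678 = 1.4749
μ = λ + 1/W = 30.32 + 1.4749 = 31.7949 per hr

Final: 31.7949 /hr


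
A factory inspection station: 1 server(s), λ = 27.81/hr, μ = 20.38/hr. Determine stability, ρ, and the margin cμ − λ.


Total capacity cμ = 1·20.38 = 20.38/hr
ρ = λ/(cμ) = 27.81/20.38 = 1.3646
Stable ⇔ ρ < 1: NO
Spare capacity = cμ − λ = 20.38 − 27.81 = -7.43/hr

Final: ρ = 1.3646; unstable; margin = -7.43/hr


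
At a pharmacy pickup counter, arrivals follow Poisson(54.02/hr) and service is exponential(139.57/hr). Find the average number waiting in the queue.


ρ = 54.02/139.57 = 0.3870
Lq = ρ²/(1−ρ) = 0.1498/0.6130 = 0.2444

Final: 0.2444


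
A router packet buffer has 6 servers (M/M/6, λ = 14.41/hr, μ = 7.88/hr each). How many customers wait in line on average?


a = λ/μ = 1.8287; ρ = a/6 = 0.3048
P₀ = 0.160488
Lq = P₀·a^c·ρ / (c!·(1−ρ)²) = 0.160488·37.39612·0.3048/(720·0.48333)
= 0.005256

Final: 0.005256


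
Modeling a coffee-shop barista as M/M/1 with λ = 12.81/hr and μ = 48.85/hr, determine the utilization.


ρ = λ/μ = 12.81/48.85 = 0.2622

Final: 0.2622


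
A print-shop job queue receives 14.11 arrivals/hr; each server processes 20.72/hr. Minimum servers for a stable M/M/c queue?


Stability requires cμ > λ ⇔ c > λ/μ.
λ/μ = 14.11/20.72 = 0.6810
Minimum integer c = ⌊0.6810⌋ + 1 = 1
Check: 1·20.72 = 20.72 > 14.11, while 0·20.72 = 0.00 ≤ 14.11

Final: 1 servers


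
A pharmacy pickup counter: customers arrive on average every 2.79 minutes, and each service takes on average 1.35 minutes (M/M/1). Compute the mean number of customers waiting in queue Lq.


λ = 60/2.79 = 21.5054 /hr
μ = 60/1.35 = 44.4444 /hr
ρ = λ/μ = 21.5054/44.4444 = 0.4839
Lq = ρ²/(1−ρ) = 0.2341/0.5161 = 0.4536

Final: 0.4536


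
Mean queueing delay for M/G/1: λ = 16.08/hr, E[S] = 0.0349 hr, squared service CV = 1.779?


ρ = λ·E[S] = 16.08·0.0349 = 0.5612
E[S²] = E[S]²(1+C_s²) = 0.0349²·(1+1.779) = 0.003385
Wq = λ·E[S²]/(2(1−ρ)) = 16.08·0.003385/(2·0.4388) = 0.06202 hr

Final: 0.06202 hr


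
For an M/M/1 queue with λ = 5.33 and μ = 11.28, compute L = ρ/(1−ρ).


ρ = λ/μ = 5.33/11.28 = 0.4725
L = ρ/(1−ρ) = 0.4725/(1 − 0.4725) = 0.4725/0.5275 = 0.8958

Final: 0.8958


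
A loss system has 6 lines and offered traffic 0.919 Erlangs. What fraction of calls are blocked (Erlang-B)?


B(c,a) = (a^c/c!) / Σ_{k=0}^{c} a^k/k!
a^6/6! = 0.0008367
Σ terms (k=0..6): 1.00000 + 0.91900 + 0.42228 + 0.12936 + 0.02972 + 0.005463 + 0.0008367 = 2.506658
B = 0.0008367/2.506658 = 0.0003338

Final: 0.0003338


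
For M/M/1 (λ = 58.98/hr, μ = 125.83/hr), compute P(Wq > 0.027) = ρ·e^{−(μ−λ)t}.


ρ = 58.98/125.83 = 0.4687
P(Wq > t) = ρ·e^{−(μ−λ)t} = 0.4687·e^{−1.8049}
= 0.4687·0.164483 = 0.077098

Final: 0.077098


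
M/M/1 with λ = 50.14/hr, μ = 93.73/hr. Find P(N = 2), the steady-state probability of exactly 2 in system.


ρ = 50.14/93.73 = 0.5349
P_n = (1−ρ)·ρ^n = (1 − 0.5349)·0.5349^2 = 0.4651·0.286162 = 0.133082

Final: 0.133082


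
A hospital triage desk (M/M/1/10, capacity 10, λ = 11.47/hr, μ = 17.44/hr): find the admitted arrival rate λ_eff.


ρ = 0.6577; P_K = (1−ρ)ρ^10/(1−ρ^11) = 0.005235
λ_eff = λ(1 − P_K) = 11.47·(1 − 0.005235) = 11.47·0.994765 = 11.4100 /hr

Final: 11.4100 /hr


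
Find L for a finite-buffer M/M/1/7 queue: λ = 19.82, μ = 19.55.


ρ = 19.82/19.55 = 1.0138
L = ρ[1 − (K+1)ρ^K + Kρ^(K+1)] / [(1−ρ)(1−ρ^(K+1))]
Numerator: 1.0138·(1 − 8·1.100774 + 7·1.115977) = 0.005721
Denominator: (-0.01381)·(-0.115977) = 0.001602
L = 0.005721/0.001602 = 3.5720

Final: 3.5720


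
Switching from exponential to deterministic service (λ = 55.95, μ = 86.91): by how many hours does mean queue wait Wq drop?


ρ = 55.95/86.91 = 0.6438
Wq(M/M/1) = ρ/(μ−λ) = 0.6438/30.96 = 0.02079 hr
Wq(M/D/1) = ρ/(2(μ−λ)) = 0.01040 hr
Savings = 0.02079 − 0.01040 = 0.01040 hr

Final: 0.01040 hr


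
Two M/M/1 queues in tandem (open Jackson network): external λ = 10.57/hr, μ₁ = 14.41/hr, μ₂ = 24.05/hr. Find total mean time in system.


Each node sees arrival rate λ = 10.57/hr (tandem ⇒ throughput preserved).
W₁ = 1/(μ₁−λ) = 1/(14.41−10.57) = 0.26042 hr
W₂ = 1/(μ₂−λ) = 1/(24.05−10.57) = 0.07418 hr
W_total = W₁ + W₂ = 0.26042 + 0.07418 = 0.33460 hr

Final: 0.33460 hr


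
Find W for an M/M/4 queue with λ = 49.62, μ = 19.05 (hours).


a = 2.6047; ρ = 0.6512; P₀ = 0.064764
Lq = P₀·a^c·ρ/(c!(1−ρ)²) = 0.66477
Wq = Lq/λ = 0.66477/49.62 = 0.01340 hr
W = Wq + 1/μ = 0.01340 + 0.05249 = 0.06589 hr

Final: 0.06589 hr


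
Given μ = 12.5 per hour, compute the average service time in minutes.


Mean service time = 1/μ = 1/12.5 hour = 0.08000 hour
In minutes: 0.08000 × 60 = 4.8000 min

Final: 4.8000 min


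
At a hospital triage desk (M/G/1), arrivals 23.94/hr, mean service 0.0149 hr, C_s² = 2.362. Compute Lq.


ρ = λ·E[S] = 23.94·0.0149 = 0.3567
Lq = ρ²(1+C_s²)/(2(1−ρ)) = 0.1272·(1+2.362)/(2·0.6433)
= 0.1272·3.3620/1.2866 = 0.33249

Final: 0.33249


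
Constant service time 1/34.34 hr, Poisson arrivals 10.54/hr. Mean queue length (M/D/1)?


ρ = 10.54/34.34 = 0.3069
M/D/1: Lq = ρ²/(2(1−ρ)) = 0.09421/(2·0.6931) = 0.06796

Final: 0.06796


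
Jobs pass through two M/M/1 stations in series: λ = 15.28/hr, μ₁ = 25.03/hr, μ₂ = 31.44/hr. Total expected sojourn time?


Each node sees arrival rate λ = 15.28/hr (tandem ⇒ throughput preserved).
W₁ = 1/(μ₁−λ) = 1/(25.03−15.28) = 0.10256 hr
W₂ = 1/(μ₂−λ) = 1/(31.44−15.28) = 0.06188 hr
W_total = W₁ + W₂ = 0.10256 + 0.06188 = 0.16445 hr

Final: 0.16445 hr


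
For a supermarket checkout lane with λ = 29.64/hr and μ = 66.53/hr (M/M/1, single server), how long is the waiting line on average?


ρ = 29.64/66.53 = 0.4455
Lq = ρ²/(1−ρ) = 0.1985/0.5545 = 0.3580

Final: 0.3580


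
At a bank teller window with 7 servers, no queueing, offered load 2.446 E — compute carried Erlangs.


B(7,2.446) = 0.009039 (Erlang-B)
Carried load = a(1 − B) = 2.446·(1 − 0.009039) = 2.446·0.990961 = 2.4239 E

Final: 2.4239 Erlangs


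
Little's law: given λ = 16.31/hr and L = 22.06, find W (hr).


W = L/λ = 22.06/16.31 = 1.3525 hr

Final: 1.3525 hr


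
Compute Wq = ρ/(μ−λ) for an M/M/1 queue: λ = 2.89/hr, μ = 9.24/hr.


ρ = 2.89/9.24 = 0.3128
Wq = ρ/(μ−λ) = 0.3128/(9.24 − 2.89) = 0.3128/6.35 = 0.04926 hr

Final: 0.04926 hr


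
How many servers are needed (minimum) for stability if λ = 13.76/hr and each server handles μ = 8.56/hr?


Stability requires cμ > λ ⇔ c > λ/μ.
λ/μ = 13.76/8.56 = 1.6075
Minimum integer c = ⌊1.6075⌋ + 1 = 2
Check: 2·8.56 = 17.12 > 13.76, while 1·8.56 = 8.56 ≤ 13.76

Final: 2 servers


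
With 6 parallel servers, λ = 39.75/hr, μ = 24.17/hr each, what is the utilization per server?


ρ = λ/(cμ) = 39.75/(6·24.17) = 39.75/145.02 = 0.2741

Final: 0.2741


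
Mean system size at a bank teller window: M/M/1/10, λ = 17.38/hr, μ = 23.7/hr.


ρ = 17.38/23.7 = 0.7333
L = ρ[1 − (K+1)ρ^K + Kρ^(K+1)] / [(1−ρ)(1−ρ^(K+1))]
Numerator: 0.7333·(1 − 11·0.044979 + 10·0.032985) = 0.612389
Denominator: (0.2667)·(0.967015) = 0.257871
L = 0.612389/0.257871 = 2.3748

Final: 2.3748


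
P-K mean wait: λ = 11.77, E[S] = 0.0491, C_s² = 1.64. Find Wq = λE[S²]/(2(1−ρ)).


ρ = λ·E[S] = 11.77·0.0491 = 0.5779
E[S²] = E[S]²(1+C_s²) = 0.0491²·(1+1.64) = 0.006365
Wq = λ·E[S²]/(2(1−ρ)) = 11.77·0.006365/(2·0.4221) = 0.08874 hr

Final: 0.08874 hr


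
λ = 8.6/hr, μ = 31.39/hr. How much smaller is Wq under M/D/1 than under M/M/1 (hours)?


ρ = 8.6/31.39 = 0.2740
Wq(M/M/1) = ρ/(μ−λ) = 0.2740/22.79 = 0.01202 hr
Wq(M/D/1) = ρ/(2(μ−λ)) = 0.006011 hr
Savings = 0.01202 − 0.006011 = 0.006011 hr

Final: 0.006011 hr


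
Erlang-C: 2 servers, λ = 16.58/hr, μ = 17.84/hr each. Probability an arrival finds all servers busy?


a = λ/μ = 0.9294; ρ = a/2 = 0.4647
P₀ = 0.365480 (from M/M/c formula)
C(c,a) = [a^c/(c!(1−ρ))]·P₀ = [0.86373/(2·0.5353)]·0.365480
= 0.80675·0.365480 = 0.294852

Final: 0.294852


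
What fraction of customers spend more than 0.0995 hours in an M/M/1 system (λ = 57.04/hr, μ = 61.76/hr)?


W ~ Exponential(μ−λ) for M/M/1.
μ − λ = 61.76 − 57.04 = 4.7200
P(W > t) = e^{−(μ−λ)t} = e^{−0.4696} = 0.625227

Final: 0.625227


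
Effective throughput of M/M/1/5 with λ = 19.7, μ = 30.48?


ρ = 0.6463; P_K = (1−ρ)ρ^5/(1−ρ^6) = 0.043026
λ_eff = λ(1 − P_K) = 19.7·(1 − 0.043026) = 19.7·0.956974 = 18.8524 /hr

Final: 18.8524 /hr


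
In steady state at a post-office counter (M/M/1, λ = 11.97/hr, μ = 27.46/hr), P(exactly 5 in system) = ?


ρ = 11.97/27.46 = 0.4359
P_n = (1−ρ)·ρ^n = (1 − 0.4359)·0.4359^5 = 0.5641·0.015739 = 0.008878

Final: 0.008878


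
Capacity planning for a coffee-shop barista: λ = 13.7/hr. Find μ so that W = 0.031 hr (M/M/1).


W = 1/(μ−λ) ⇒ μ − λ = 1/W = 1/0.031 = 32.2581
μ = λ + 1/W = 13.7 + 32.2581 = 45.9581 per hr

Final: 45.9581 /hr


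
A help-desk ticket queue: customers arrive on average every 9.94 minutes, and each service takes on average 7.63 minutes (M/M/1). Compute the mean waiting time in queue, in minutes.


λ = 60/9.94 = 6.0362 /hr
μ = 60/7.63 = 7.8637 /hr
ρ = λ/μ = 6.0362/7.8637 = 0.7676
Wq = ρ/(μ−λ) = 0.7676/(7.8637−6.0362) = 0.42004 hr
In minutes: 0.42004·60 = 25.202 min

Final: 25.202 min


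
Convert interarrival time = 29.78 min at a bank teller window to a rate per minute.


λ = 1/(interarrival time) in consistent units.
1 minute = 1 min, so λ = 1/29.78 = 0.03358 per minute

Final: 0.03358 /min


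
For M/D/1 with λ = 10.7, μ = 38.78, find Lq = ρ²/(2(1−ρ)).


ρ = 10.7/38.78 = 0.2759
M/D/1: Lq = ρ²/(2(1−ρ)) = 0.07613/(2·0.7241) = 0.05257

Final: 0.05257


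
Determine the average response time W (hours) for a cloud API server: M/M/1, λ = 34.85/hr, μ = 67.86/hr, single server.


W = 1/(μ−λ) = 1/(67.86 − 34.85) = 1/33.01 = 0.03029 hr

Final: 0.03029 hr


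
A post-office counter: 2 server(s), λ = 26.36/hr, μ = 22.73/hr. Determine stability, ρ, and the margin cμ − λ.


Total capacity cμ = 2·22.73 = 45.46/hr
ρ = λ/(cμ) = 26.36/45.46 = 0.5799
Stable ⇔ ρ < 1: YES
Spare capacity = cμ − λ = 45.46 − 26.36 = 19.10/hr

Final: ρ = 0.5799; stable; margin = 19.10/hr


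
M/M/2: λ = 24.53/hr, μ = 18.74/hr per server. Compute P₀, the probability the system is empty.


a = λ/μ = 24.53/18.74 = 1.3090; ρ = a/c = 0.6545
Σ_{k=0}^{1} a^k/k! (terms k=0..1) = 1.00000 + 1.30896 = 2.30896
Tail: a^2/(2!(1−ρ)) = 1.71339/(2·0.3455) = 2.47945
P₀ = 1/(2.30896 + 2.47945) = 1/4.78842 = 0.208837

Final: 0.208837


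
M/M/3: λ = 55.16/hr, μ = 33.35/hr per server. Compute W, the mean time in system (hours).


a = 1.6540; ρ = 0.5513; P₀ = 0.175361
Lq = P₀·a^c·ρ/(c!(1−ρ)²) = 0.36217
Wq = Lq/λ = 0.36217/55.16 = 0.006566 hr
W = Wq + 1/μ = 0.006566 + 0.02999 = 0.03655 hr

Final: 0.03655 hr


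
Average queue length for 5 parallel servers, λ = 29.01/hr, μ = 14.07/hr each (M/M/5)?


a = λ/μ = 2.0618; ρ = a/5 = 0.4124
P₀ = 0.126108
Lq = P₀·a^c·ρ / (c!·(1−ρ)²) = 0.126108·37.26217·0.4124/(120·0.34531)
= 0.04676

Final: 0.04676


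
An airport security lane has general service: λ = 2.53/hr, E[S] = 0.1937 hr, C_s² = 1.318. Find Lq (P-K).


ρ = λ·E[S] = 2.53·0.1937 = 0.4901
Lq = ρ²(1+C_s²)/(2(1−ρ)) = 0.2402·(1+1.318)/(2·0.5099)
= 0.2402·2.3180/1.0199 = 0.54584

Final: 0.54584


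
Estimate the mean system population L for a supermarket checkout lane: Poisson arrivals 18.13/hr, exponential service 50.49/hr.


ρ = λ/μ = 18.13/50.49 = 0.3591
L = ρ/(1−ρ) = 0.3591/(1 − 0.3591) = 0.3591/0.6409 = 0.5603

Final: 0.5603


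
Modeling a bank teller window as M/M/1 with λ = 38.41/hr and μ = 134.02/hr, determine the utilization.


ρ = λ/μ = 38.41/134.02 = 0.2866

Final: 0.2866


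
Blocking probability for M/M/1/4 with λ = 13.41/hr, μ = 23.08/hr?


ρ = λ/μ = 13.41/23.08 = 0.5810
P_K = (1−ρ)ρ^K/(1−ρ^(K+1)) = (0.4190·0.113965)/(1 − 0.066216)
= 0.047749/0.933784 = 0.051135

Final: 0.051135


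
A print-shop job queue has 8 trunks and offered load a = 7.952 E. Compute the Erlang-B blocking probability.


B(c,a) = (a^c/c!) / Σ_{k=0}^{c} a^k/k!
a^8/8! = 396.543146
Σ terms (k=0..8): 1.00000 + 7.95200 + 31.61715 + 83.80653 + 166.60738 + 264.97238 + 351.17673 + 398.93677 + 396.54315 = 1702.612092
B = 396.543146/1702.612092 = 0.232903

Final: 0.232903


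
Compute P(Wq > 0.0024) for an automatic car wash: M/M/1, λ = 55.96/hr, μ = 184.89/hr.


ρ = 55.96/184.89 = 0.3027
P(Wq > t) = ρ·e^{−(μ−λ)t} = 0.3027·e^{−0.3094}
= 0.3027·0.733864 = 0.222116

Final: 0.222116


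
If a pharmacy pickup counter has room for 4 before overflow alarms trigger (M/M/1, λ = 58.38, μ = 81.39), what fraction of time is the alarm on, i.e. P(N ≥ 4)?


ρ = 58.38/81.39 = 0.7173
P(N ≥ n) = ρ^n = 0.7173^4 = 0.264711

Final: 0.264711


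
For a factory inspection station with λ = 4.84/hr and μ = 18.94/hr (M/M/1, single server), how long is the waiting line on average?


ρ = 4.84/18.94 = 0.2555
Lq = ρ²/(1−ρ) = 0.06530/0.7445 = 0.08772

Final: 0.08772


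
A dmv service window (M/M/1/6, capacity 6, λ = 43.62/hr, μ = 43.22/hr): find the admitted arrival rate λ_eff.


ρ = 1.0093; P_K = (1−ρ)ρ^6/(1−ρ^7) = 0.146835
λ_eff = λ(1 − P_K) = 43.62·(1 − 0.146835) = 43.62·0.853165 = 37.2150 /hr

Final: 37.2150 /hr


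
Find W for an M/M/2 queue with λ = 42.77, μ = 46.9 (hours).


a = 0.9119; ρ = 0.4560; P₀ = 0.373655
Lq = P₀·a^c·ρ/(c!(1−ρ)²) = 0.23937
Wq = Lq/λ = 0.23937/42.77 = 0.005597 hr
W = Wq + 1/μ = 0.005597 + 0.02132 = 0.02692 hr

Final: 0.02692 hr


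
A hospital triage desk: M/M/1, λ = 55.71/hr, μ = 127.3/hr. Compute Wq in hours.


ρ = 55.71/127.3 = 0.4376
Wq = ρ/(μ−λ) = 0.4376/(127.3 − 55.71) = 0.4376/71.59 = 0.006113 hr

Final: 0.006113 hr


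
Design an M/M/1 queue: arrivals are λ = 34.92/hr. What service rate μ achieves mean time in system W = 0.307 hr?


W = 1/(μ−λ) ⇒ μ − λ = 1/W = 1/0.307 = 3.2573
μ = λ + 1/W = 34.92 + 3.2573 = 38.1773 per hr

Final: 38.1773 /hr


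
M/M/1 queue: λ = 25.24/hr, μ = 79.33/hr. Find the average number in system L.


ρ = λ/μ = 25.24/79.33 = 0.3182
L = ρ/(1−ρ) = 0.3182/(1 − 0.3182) = 0.3182/0.6818 = 0.4666

Final: 0.4666


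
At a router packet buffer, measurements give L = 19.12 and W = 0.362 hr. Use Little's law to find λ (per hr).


λ = L/W = 19.12/0.362 = 52.8177 /hr

Final: 52.8177 /hr


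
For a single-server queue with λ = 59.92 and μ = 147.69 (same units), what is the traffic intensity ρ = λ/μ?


ρ = λ/μ = 59.92/147.69 = 0.4057

Final: 0.4057


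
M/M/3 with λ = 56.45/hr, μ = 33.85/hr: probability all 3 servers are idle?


a = λ/μ = 56.45/33.85 = 1.6677; ρ = a/c = 0.5559
Σ_{k=0}^{2} a^k/k! (terms k=0..2) = 1.00000 + 1.66765 + 1.39053 = 4.05818
Tail: a^3/(3!(1−ρ)) = 4.63784/(6·0.4441) = 1.74048
P₀ = 1/(4.05818 + 1.74048) = 1/5.79866 = 0.172454

Final: 0.172454


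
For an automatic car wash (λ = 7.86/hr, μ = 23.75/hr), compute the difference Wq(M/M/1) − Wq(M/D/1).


ρ = 7.86/23.75 = 0.3309
Wq(M/M/1) = ρ/(μ−λ) = 0.3309/15.89 = 0.02083 hr
Wq(M/D/1) = ρ/(2(μ−λ)) = 0.01041 hr
Savings = 0.02083 − 0.01041 = 0.01041 hr

Final: 0.01041 hr


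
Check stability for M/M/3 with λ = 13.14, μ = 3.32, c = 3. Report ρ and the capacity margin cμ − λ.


Total capacity cμ = 3·3.32 = 9.96/hr
ρ = λ/(cμ) = 13.14/9.96 = 1.3193
Stable ⇔ ρ < 1: NO
Spare capacity = cμ − λ = 9.96 − 13.14 = -3.18/hr

Final: ρ = 1.3193; unstable; margin = -3.18/hr


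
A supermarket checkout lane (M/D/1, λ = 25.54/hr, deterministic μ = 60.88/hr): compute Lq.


ρ = 25.54/60.88 = 0.4195
M/D/1: Lq = ρ²/(2(1−ρ)) = 0.1760/(2·0.5805) = 0.15159

Final: 0.15159


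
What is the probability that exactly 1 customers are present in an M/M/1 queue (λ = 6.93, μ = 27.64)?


ρ = 6.93/27.64 = 0.2507
P_n = (1−ρ)·ρ^n = (1 − 0.2507)·0.2507^1 = 0.7493·0.250724 = 0.187861

Final: 0.187861


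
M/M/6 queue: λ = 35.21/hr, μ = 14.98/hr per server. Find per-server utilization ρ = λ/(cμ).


ρ = λ/(cμ) = 35.21/(6·14.98) = 35.21/89.88 = 0.3917

Final: 0.3917


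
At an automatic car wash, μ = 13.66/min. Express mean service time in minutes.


Mean service time = 1/μ = 1/13.66 minute = 0.07321 minute
In minutes: 0.07321 × 1 = 0.07321 min

Final: 0.07321 min


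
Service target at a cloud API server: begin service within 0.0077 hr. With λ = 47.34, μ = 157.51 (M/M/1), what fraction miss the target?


ρ = 47.34/157.51 = 0.3006
P(Wq > t) = ρ·e^{−(μ−λ)t} = 0.3006·e^{−0.8483}
= 0.3006·0.428138 = 0.128678

Final: 0.128678


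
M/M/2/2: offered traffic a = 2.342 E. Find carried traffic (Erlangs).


B(2,2.342) = 0.450734 (Erlang-B)
Carried load = a(1 − B) = 2.342·(1 − 0.450734) = 2.342·0.549266 = 1.2864 E

Final: 1.2864 Erlangs


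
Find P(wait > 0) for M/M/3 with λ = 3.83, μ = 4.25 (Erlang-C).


a = λ/μ = 0.9012; ρ = a/3 = 0.3004
P₀ = 0.402968 (from M/M/c formula)
C(c,a) = [a^c/(c!(1−ρ))]·P₀ = [0.73186/(6·0.6996)]·0.402968
= 0.17435·0.402968 = 0.070258

Final: 0.070258


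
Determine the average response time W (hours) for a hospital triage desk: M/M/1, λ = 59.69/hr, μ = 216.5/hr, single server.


W = 1/(μ−λ) = 1/(216.5 − 59.69) = 1/156.81 = 0.006377 hr

Final: 0.006377 hr


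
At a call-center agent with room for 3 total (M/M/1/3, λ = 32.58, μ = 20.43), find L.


ρ = 32.58/20.43 = 1.5947
L = ρ[1 − (K+1)ρ^K + Kρ^(K+1)] / [(1−ρ)(1−ρ^(K+1))]
Numerator: 1.5947·(1 − 4·4.055535 + 3·6.467417) = 6.666080
Denominator: (-0.5947)·(-5.467417) = 3.251547
L = 6.666080/3.251547 = 2.0501

Final: 2.0501


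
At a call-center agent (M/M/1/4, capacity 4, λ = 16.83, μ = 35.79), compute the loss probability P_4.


ρ = λ/μ = 16.83/35.79 = 0.4702
P_K = (1−ρ)ρ^K/(1−ρ^(K+1)) = (0.5298·0.048898)/(1 − 0.022994)
= 0.025904/0.977006 = 0.026514

Final: 0.026514


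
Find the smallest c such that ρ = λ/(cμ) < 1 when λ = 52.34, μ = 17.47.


Stability requires cμ > λ ⇔ c > λ/μ.
λ/μ = 52.34/17.47 = 2.9960
Minimum integer c = ⌊2.9960⌋ + 1 = 3
Check: 3·17.47 = 52.41 > 52.34, while 2·17.47 = 34.94 ≤ 52.34

Final: 3 servers


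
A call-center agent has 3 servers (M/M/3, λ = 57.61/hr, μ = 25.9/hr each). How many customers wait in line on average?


a = λ/μ = 2.2243; ρ = a/3 = 0.7414
P₀ = 0.078174
Lq = P₀·a^c·ρ / (c!·(1−ρ)²) = 0.078174·11.00511·0.7414/(6·0.06685)
= 1.59024

Final: 1.59024


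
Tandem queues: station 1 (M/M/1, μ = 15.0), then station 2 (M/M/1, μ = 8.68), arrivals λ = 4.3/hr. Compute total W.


Each node sees arrival rate λ = 4.3/hr (tandem ⇒ throughput preserved).
W₁ = 1/(μ₁−λ) = 1/(15.0−4.3) = 0.09346 hr
W₂ = 1/(μ₂−λ) = 1/(8.68−4.3) = 0.22831 hr
W_total = W₁ + W₂ = 0.09346 + 0.22831 = 0.32177 hr

Final: 0.32177 hr


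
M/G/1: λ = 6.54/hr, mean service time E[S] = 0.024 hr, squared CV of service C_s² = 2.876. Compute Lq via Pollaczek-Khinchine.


ρ = λ·E[S] = 6.54·0.024 = 0.1570
Lq = ρ²(1+C_s²)/(2(1−ρ)) = 0.02464·(1+2.876)/(2·0.8430)
= 0.02464·3.8760/1.6861 = 0.05663

Final: 0.05663


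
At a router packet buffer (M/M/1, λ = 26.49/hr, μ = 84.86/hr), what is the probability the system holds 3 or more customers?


ρ = 26.49/84.86 = 0.3122
P(N ≥ n) = ρ^n = 0.3122^3 = 0.030418

Final: 0.030418


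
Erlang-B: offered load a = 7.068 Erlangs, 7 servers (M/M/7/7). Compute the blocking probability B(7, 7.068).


B(c,a) = (a^c/c!) / Σ_{k=0}^{c} a^k/k!
a^7/7! = 174.841792
Σ terms (k=0..7): 1.00000 + 7.06800 + 24.97831 + 58.84890 + 103.98601 + 146.99463 + 173.15967 + 174.84179 = 690.877315
B = 174.841792/690.877315 = 0.253072

Final: 0.253072


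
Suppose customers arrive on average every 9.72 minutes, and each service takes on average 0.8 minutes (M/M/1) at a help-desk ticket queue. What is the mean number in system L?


λ = 60/9.72 = 6.1728 /hr
μ = 60/0.8 = 75.0000 /hr
ρ = λ/μ = 6.1728/75.0000 = 0.08230
L = ρ/(1−ρ) = 0.08230/0.9177 = 0.08969

Final: 0.08969


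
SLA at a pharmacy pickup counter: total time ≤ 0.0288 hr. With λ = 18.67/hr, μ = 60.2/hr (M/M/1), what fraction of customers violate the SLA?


W ~ Exponential(μ−λ) for M/M/1.
μ − λ = 60.2 − 18.67 = 41.5300
P(W > t) = e^{−(μ−λ)t} = e^{−1.1961} = 0.302382

Final: 0.302382


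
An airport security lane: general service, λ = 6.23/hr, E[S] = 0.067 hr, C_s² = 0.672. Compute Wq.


ρ = λ·E[S] = 6.23·0.067 = 0.4174
E[S²] = E[S]²(1+C_s²) = 0.067²·(1+0.672) = 0.007506
Wq = λ·E[S²]/(2(1−ρ)) = 6.23·0.007506/(2·0.5826) = 0.04013 hr

Final: 0.04013 hr


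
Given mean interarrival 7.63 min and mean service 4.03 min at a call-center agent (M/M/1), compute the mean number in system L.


λ = 60/7.63 = 7.8637 /hr
μ = 60/4.03 = 14.8883 /hr
ρ = λ/μ = 7.8637/14.8883 = 0.5282
L = ρ/(1−ρ) = 0.5282/0.4718 = 1.1194

Final: 1.1194


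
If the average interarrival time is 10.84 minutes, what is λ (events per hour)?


λ = 1/(interarrival time) in consistent units.
1 hour = 60 min, so λ = 60/10.84 = 5.5351 per hour

Final: 5.5351 /hr


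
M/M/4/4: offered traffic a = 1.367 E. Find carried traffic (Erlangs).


B(4,1.367) = 0.037572 (Erlang-B)
Carried load = a(1 − B) = 1.367·(1 − 0.037572) = 1.367·0.962428 = 1.3156 E

Final: 1.3156 Erlangs


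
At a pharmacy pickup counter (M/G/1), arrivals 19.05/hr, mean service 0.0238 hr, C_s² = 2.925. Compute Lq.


ρ = λ·E[S] = 19.05·0.0238 = 0.4534
Lq = ρ²(1+C_s²)/(2(1−ρ)) = 0.2056·(1+2.925)/(2·0.5466)
= 0.2056·3.9250/1.0932 = 0.73803

Final: 0.73803


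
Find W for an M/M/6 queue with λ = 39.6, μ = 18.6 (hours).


a = 2.1290; ρ = 0.3548; P₀ = 0.118695
Lq = P₀·a^c·ρ/(c!(1−ρ)²) = 0.01309
Wq = Lq/λ = 0.01309/39.6 = 0.0003305 hr
W = Wq + 1/μ = 0.0003305 + 0.05376 = 0.05409 hr

Final: 0.05409 hr


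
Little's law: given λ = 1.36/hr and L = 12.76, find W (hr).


W = L/λ = 12.76/1.36 = 9.3824 hr

Final: 9.3824 hr


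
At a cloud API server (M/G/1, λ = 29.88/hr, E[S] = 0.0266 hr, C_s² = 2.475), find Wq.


ρ = λ·E[S] = 29.88·0.0266 = 0.7948
E[S²] = E[S]²(1+C_s²) = 0.0266²·(1+2.475) = 0.002459
Wq = λ·E[S²]/(2(1−ρ)) = 29.88·0.002459/(2·0.2052) = 0.17902 hr

Final: 0.17902 hr


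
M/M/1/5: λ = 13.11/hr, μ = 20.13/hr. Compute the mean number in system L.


ρ = 13.11/20.13 = 0.6513
L = ρ[1 − (K+1)ρ^K + Kρ^(K+1)] / [(1−ρ)(1−ρ^(K+1))]
Numerator: 0.6513·(1 − 6·0.117164 + 5·0.076305) = 0.441911
Denominator: (0.3487)·(0.923695) = 0.322123
L = 0.441911/0.322123 = 1.3719

Final: 1.3719


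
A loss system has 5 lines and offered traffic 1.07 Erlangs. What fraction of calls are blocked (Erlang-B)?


B(c,a) = (a^c/c!) / Σ_{k=0}^{c} a^k/k!
a^5/5! = 0.011688
Σ terms (k=0..5): 1.00000 + 1.07000 + 0.57245 + 0.20417 + 0.05462 + 0.01169 = 2.912928
B = 0.011688/2.912928 = 0.004012

Final: 0.004012


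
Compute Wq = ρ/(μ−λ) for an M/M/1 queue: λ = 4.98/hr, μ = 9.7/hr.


ρ = 4.98/9.7 = 0.5134
Wq = ρ/(μ−λ) = 0.5134/(9.7 − 4.98) = 0.5134/4.72 = 0.1088 hr

Final: 0.1088 hr


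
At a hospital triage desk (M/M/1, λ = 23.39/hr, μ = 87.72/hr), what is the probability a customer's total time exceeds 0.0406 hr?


W ~ Exponential(μ−λ) for M/M/1.
μ − λ = 87.72 − 23.39 = 64.3300
P(W > t) = e^{−(μ−λ)t} = e^{−2.6118} = 0.073402

Final: 0.073402


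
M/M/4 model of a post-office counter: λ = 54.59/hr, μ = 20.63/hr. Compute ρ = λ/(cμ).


ρ = λ/(cμ) = 54.59/(4·20.63) = 54.59/82.52 = 0.6615

Final: 0.6615


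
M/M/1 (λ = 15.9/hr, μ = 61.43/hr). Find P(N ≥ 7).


ρ = 15.9/61.43 = 0.2588
P(N ≥ n) = ρ^n = 0.2588^7 = 0.00007782

Final: 0.00007782


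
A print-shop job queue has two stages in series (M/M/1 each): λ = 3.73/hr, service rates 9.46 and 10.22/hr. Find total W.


Each node sees arrival rate λ = 3.73/hr (tandem ⇒ throughput preserved).
W₁ = 1/(μ₁−λ) = 1/(9.46−3.73) = 0.17452 hr
W₂ = 1/(μ₂−λ) = 1/(10.22−3.73) = 0.15408 hr
W_total = W₁ + W₂ = 0.17452 + 0.15408 = 0.32860 hr

Final: 0.32860 hr


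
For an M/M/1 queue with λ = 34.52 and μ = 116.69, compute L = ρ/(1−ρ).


ρ = λ/μ = 34.52/116.69 = 0.2958
L = ρ/(1−ρ) = 0.2958/(1 − 0.2958) = 0.2958/0.7042 = 0.4201

Final: 0.4201


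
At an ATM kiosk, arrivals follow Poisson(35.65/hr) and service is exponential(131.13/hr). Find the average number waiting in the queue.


ρ = 35.65/131.13 = 0.2719
Lq = ρ²/(1−ρ) = 0.07391/0.7281 = 0.1015

Final: 0.1015


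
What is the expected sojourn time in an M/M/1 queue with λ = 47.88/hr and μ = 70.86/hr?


W = 1/(μ−λ) = 1/(70.86 − 47.88) = 1/22.98 = 0.04352 hr

Final: 0.04352 hr


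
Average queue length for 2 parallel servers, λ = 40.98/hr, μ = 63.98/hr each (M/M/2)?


a = λ/μ = 0.6405; ρ = a/2 = 0.3203
P₀ = 0.514857
Lq = P₀·a^c·ρ / (c!·(1−ρ)²) = 0.514857·0.41026·0.3203/(2·0.46205)
= 0.07320

Final: 0.07320


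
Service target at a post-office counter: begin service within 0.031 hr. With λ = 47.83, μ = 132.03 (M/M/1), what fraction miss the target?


ρ = 47.83/132.03 = 0.3623
P(Wq > t) = ρ·e^{−(μ−λ)t} = 0.3623·e^{−2.6102}
= 0.3623·0.073520 = 0.026634

Final: 0.026634


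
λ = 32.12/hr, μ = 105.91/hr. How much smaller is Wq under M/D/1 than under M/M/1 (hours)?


ρ = 32.12/105.91 = 0.3033
Wq(M/M/1) = ρ/(μ−λ) = 0.3033/73.79 = 0.004110 hr
Wq(M/D/1) = ρ/(2(μ−λ)) = 0.002055 hr
Savings = 0.004110 − 0.002055 = 0.002055 hr

Final: 0.002055 hr
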